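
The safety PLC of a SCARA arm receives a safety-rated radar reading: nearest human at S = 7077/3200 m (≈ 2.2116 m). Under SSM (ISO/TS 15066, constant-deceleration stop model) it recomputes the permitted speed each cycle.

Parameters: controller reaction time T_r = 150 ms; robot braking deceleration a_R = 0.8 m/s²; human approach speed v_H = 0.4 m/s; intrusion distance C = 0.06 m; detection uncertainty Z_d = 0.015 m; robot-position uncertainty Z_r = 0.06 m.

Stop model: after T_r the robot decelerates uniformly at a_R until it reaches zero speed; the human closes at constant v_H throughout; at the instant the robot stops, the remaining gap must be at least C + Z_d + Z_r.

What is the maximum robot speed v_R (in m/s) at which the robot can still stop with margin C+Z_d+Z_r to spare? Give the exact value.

v_R_max = 27/20 m/s = 1.3500 m/s

quadratic (5/8)·v² + (13/20)·v + (-6453/3200) = 0
  disc = (13/20)² − 4·(5/8)·(-6453/3200) = 34969/6400 ; √disc = 187/80
  v_R = (−(13/20) + 187/80) / (2·(5/8)) = 27/20 m/s
check:
braking lasts T_s = (27/20)/(4/5) = 1.6875 s
reaction-phase robot travel = 1.3500·0.1500 = 0.2025 m
robot covers 1.3500·1.6875 − ½·0.8000·1.6875² = 1.1391 m while stopping
human closes 0.4000·1.8375 = 0.7350 m
margins: 0.0600+0.0150+0.0600 = 0.1350 m
sum ≈ 0.2025+1.1391+0.7350+0.1350 ≈ 2.2116 m = S ✓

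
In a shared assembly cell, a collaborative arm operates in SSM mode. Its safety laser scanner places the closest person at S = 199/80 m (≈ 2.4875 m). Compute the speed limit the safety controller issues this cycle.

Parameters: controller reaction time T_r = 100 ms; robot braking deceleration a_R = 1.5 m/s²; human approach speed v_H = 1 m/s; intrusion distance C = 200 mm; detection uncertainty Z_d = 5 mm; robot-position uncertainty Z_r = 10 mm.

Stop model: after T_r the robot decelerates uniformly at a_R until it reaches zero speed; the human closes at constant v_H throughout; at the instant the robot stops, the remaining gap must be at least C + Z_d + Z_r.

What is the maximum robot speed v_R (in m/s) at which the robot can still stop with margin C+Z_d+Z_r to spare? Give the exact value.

v_R_max = 33/20 m/s = 1.6500 m/s

quadratic (1/3)·v² + (23/30)·v + (-869/400) = 0
  disc = (23/30)² − 4·(1/3)·(-869/400) = 784/225 ; √disc = 28/15
  v_R = (−(23/30) + 28/15) / (2·(1/3)) = 33/20 m/s
check:
stop time T_s = (33/20)/(3/2) = 1.1000 s
robot covers v_R·T_r = 1.6500·0.1000 = 0.1650 m before braking
robot under decel: 1.6500²/(2·1.5000) = 0.9075 m
person approaches 1.0000·(0.1000+1.1000) = 1.2000 m
margins: 0.2000+0.0050+0.0100 = 0.2150 m
sum ≈ 0.1650+0.9075+1.2000+0.2150 ≈ 2.4875 m = S ✓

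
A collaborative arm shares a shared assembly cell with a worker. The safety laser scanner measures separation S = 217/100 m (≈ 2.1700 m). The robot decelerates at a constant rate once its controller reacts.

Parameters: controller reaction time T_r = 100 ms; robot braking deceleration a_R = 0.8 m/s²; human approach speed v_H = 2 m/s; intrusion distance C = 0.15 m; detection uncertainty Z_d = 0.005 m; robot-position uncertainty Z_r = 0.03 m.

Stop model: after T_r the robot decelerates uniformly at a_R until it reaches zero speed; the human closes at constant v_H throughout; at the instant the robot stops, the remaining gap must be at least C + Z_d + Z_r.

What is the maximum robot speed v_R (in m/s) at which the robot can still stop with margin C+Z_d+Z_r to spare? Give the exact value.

quadratic (5/8)·v² + (13/5)·v + (-357/200) = 0
  disc = (13/5)² − 4·(5/8)·(-357/200) = 4489/400 ; √disc = 67/20
  v_R = (−(13/5) + 67/20) / (2·(5/8)) = 3/5 m/s
check:
stop time T_s = (3/5)/(4/5) = 0.7500 s
reaction-phase robot travel = 0.6000·0.1000 = 0.0600 m
robot under decel: 0.6000²/(2·0.8000) = 0.2250 m
human closes 2.0000·0.8500 = 1.7000 m
C+Z_d+Z_r = 0.1500+0.0050+0.0300 = 0.1850 m
sum ≈ 0.0600+0.2250+1.7000+0.1850 ≈ 2.1700 m = S ✓

v_R_max = 3/5 m/s = 0.6000 m/s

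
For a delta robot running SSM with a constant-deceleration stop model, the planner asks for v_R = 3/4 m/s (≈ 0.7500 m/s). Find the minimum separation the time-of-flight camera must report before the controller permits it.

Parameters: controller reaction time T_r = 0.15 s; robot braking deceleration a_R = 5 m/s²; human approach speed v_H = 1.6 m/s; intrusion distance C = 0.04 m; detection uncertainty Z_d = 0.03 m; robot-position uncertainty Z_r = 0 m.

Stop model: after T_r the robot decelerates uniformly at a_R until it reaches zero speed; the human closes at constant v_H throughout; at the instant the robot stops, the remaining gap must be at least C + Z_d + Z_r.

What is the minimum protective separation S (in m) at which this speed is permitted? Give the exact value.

S_min = 23/32 m = 0.7188 m

braking lasts T_s = (3/4)/5 = 0.1500 s
robot covers v_R·T_r = 0.7500·0.1500 = 0.1125 m before braking
robot covers 0.7500·0.1500 − ½·5.0000·0.1500² = 0.0563 m while stopping
human over T_r+T_s: 1.6000·(0.1500+0.1500) = 0.4800 m
C+Z_d+Z_r = 0.0400+0.0300+0.0000 = 0.0700 m
S_min ≈ 0.1125+0.0563+0.4800+0.0700  ⇒  S_min = 23/32 m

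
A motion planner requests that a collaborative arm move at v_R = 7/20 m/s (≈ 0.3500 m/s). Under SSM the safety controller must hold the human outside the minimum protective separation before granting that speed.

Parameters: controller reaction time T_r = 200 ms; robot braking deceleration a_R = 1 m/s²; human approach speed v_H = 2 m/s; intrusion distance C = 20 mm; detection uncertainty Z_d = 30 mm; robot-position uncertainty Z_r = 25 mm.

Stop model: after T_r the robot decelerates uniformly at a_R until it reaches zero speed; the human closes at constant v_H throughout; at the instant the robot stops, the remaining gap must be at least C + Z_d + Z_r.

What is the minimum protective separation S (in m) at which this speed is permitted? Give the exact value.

S_min = 209/160 m = 1.3062 m

braking lasts T_s = (7/20)/1 = 0.3500 s
reaction-phase robot travel = 0.3500·0.2000 = 0.0700 m
robot covers 0.3500·0.3500 − ½·1.0000·0.3500² = 0.0612 m while stopping
human closes 2.0000·0.5500 = 1.1000 m
C+Z_d+Z_r = 0.0200+0.0300+0.0250 = 0.0750 m
S_min ≈ 0.0700+0.0612+1.1000+0.0750  ⇒  S_min = 209/160 m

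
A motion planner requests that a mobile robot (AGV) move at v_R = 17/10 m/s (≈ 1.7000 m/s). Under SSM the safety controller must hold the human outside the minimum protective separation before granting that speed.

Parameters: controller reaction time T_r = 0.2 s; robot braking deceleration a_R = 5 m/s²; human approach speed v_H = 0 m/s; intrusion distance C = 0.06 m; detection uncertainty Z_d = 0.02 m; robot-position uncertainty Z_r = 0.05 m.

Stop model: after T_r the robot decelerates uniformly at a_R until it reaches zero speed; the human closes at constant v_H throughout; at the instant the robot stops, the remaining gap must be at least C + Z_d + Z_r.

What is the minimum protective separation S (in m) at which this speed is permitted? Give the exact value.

S_min = 759/1000 m = 0.7590 m

braking lasts T_s = (17/10)/5 = 0.3400 s
reaction-phase robot travel = 1.7000·0.2000 = 0.3400 m
braking distance = 1.7000²/(2·5.0000) = 0.2890 m
human closes 0.0000·0.5400 = 0.0000 m
C+Z_d+Z_r = 0.0600+0.0200+0.0500 = 0.1300 m
S_min ≈ 0.3400+0.2890+0.0000+0.1300  ⇒  S_min = 759/1000 m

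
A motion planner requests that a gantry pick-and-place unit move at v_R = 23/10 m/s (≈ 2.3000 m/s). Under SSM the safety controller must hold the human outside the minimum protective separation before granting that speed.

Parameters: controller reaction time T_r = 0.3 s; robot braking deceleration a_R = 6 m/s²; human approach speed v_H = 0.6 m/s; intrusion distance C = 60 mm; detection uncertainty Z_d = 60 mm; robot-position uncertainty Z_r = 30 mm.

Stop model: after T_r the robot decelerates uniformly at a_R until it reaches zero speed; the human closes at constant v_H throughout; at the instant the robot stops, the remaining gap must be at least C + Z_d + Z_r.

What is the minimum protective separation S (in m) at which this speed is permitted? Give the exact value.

S_min = 2029/1200 m = 1.6908 m

braking lasts T_s = (23/10)/6 = 0.3833 s
reaction-phase robot travel = 2.3000·0.3000 = 0.6900 m
robot covers 2.3000·0.3833 − ½·6.0000·0.3833² = 0.4408 m while stopping
human over T_r+T_s: 0.6000·(0.3000+0.3833) = 0.4100 m
residual clearance needed = 0.0600+0.0600+0.0300 = 0.1500 m
S_min ≈ 0.6900+0.4408+0.4100+0.1500  ⇒  S_min = 2029/1200 m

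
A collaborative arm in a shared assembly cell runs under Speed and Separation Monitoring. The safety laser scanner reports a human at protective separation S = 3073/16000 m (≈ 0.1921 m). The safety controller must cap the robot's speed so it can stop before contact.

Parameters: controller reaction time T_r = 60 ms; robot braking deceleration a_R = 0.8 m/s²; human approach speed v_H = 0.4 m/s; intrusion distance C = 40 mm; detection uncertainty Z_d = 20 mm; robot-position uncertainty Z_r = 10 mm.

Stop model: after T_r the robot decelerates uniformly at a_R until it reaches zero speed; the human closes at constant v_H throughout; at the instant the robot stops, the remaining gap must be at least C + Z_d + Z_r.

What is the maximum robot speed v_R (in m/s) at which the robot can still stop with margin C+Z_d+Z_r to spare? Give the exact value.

v_R_max = 3/20 m/s = 0.1500 m/s

at the boundary: (5/8)·v² + (14/25)·v + (-1569/16000) = 0
  disc = (14/25)² − 4·(5/8)·(-1569/16000) = 89401/160000 ; √disc = 299/400
  v_R = (−(14/25) + 299/400) / (2·(5/8)) = 3/20 m/s
check:
stop time T_s = (3/20)/(4/5) = 0.1875 s
reaction-phase robot travel = 0.1500·0.0600 = 0.0090 m
robot under decel: 0.1500²/(2·0.8000) = 0.0141 m
person approaches 0.4000·(0.0600+0.1875) = 0.0990 m
margins: 0.0400+0.0200+0.0100 = 0.0700 m
sum ≈ 0.0090+0.0141+0.0990+0.0700 ≈ 0.1921 m = S ✓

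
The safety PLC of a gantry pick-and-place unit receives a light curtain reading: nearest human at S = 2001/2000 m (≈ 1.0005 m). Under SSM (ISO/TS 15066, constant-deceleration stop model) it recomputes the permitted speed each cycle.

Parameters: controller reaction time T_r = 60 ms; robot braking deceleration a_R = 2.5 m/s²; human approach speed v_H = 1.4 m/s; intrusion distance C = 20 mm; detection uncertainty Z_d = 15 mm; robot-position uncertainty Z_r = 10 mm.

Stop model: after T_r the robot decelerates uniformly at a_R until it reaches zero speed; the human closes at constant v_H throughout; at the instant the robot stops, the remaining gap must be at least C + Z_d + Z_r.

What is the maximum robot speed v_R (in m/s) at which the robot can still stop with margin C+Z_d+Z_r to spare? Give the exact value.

collect terms ⇒ (1/5)·v_R² + (31/50)·v_R + (-1743/2000) = 0
  disc = (31/50)² − 4·(1/5)·(-1743/2000) = 676/625 ; √disc = 26/25
  v_R = (−(31/50) + 26/25) / (2·(1/5)) = 21/20 m/s
check:
braking lasts T_s = (21/20)/(5/2) = 0.4200 s
robot in T_r: 1.0500·0.0600 = 0.0630 m
braking distance = 1.0500²/(2·2.5000) = 0.2205 m
person approaches 1.4000·(0.0600+0.4200) = 0.6720 m
residual clearance needed = 0.0200+0.0150+0.0100 = 0.0450 m
sum ≈ 0.0630+0.2205+0.6720+0.0450 ≈ 1.0005 m = S ✓

v_R_max = 21/20 m/s = 1.0500 m/s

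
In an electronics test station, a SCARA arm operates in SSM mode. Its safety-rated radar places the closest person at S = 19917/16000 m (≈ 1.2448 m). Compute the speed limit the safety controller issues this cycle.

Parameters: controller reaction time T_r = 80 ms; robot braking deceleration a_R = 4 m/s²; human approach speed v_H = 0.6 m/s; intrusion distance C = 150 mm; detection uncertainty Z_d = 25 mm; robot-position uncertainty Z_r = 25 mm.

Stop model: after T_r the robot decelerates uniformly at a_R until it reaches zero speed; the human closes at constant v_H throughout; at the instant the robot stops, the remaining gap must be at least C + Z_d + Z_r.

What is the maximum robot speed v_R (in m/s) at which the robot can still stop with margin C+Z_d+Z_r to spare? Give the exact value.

collect terms ⇒ (1/8)·v_R² + (23/100)·v_R + (-15949/16000) = 0
  disc = (23/100)² − 4·(1/8)·(-15949/16000) = 88209/160000 ; √disc = 297/400
  v_R = (−(23/100) + 297/400) / (2·(1/8)) = 41/20 m/s
check:
T_s = v_R/a_R = (41/20)/4 = 0.5125 s
robot covers v_R·T_r = 2.0500·0.0800 = 0.1640 m before braking
robot under decel: 2.0500²/(2·4.0000) = 0.5253 m
person approaches 0.6000·(0.0800+0.5125) = 0.3555 m
residual clearance needed = 0.1500+0.0250+0.0250 = 0.2000 m
sum ≈ 0.1640+0.5253+0.3555+0.2000 ≈ 1.2448 m = S ✓

v_R_max = 41/20 m/s = 2.0500 m/s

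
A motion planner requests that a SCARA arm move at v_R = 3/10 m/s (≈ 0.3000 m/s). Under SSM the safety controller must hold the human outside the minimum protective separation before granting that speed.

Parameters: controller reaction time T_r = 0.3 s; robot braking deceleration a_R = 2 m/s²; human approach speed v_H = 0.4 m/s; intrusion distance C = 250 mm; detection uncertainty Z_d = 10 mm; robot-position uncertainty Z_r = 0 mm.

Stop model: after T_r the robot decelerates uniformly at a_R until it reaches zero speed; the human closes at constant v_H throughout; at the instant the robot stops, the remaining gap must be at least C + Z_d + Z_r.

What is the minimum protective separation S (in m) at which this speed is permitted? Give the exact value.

S_min = 221/400 m = 0.5525 m

stop time T_s = (3/10)/2 = 0.1500 s
reaction-phase robot travel = 0.3000·0.3000 = 0.0900 m
robot covers 0.3000·0.1500 − ½·2.0000·0.1500² = 0.0225 m while stopping
person approaches 0.4000·(0.3000+0.1500) = 0.1800 m
margins: 0.2500+0.0100+0.0000 = 0.2600 m
S_min ≈ 0.0900+0.0225+0.1800+0.2600  ⇒  S_min = 221/400 m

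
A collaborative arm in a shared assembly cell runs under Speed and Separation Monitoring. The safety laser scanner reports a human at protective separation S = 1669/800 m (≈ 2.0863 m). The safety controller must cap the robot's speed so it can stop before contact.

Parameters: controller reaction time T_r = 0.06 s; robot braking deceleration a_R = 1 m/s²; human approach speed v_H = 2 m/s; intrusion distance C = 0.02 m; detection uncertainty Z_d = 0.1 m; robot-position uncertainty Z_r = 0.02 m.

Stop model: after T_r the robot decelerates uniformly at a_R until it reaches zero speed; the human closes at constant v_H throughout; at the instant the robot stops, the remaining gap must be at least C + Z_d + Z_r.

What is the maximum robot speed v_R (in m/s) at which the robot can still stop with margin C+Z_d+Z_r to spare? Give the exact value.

v_R_max = 3/4 m/s = 0.7500 m/s

collect terms ⇒ (1/2)·v_R² + (103/50)·v_R + (-1461/800) = 0
  disc = (103/50)² − 4·(1/2)·(-1461/800) = 78961/10000 ; √disc = 281/100
  v_R = (−(103/50) + 281/100) / (2·(1/2)) = 3/4 m/s
check:
T_s = v_R/a_R = (3/4)/1 = 0.7500 s
robot in T_r: 0.7500·0.0600 = 0.0450 m
robot under decel: 0.7500²/(2·1.0000) = 0.2812 m
human closes 2.0000·0.8100 = 1.6200 m
margins: 0.0200+0.1000+0.0200 = 0.1400 m
sum ≈ 0.0450+0.2812+1.6200+0.1400 ≈ 2.0863 m = S ✓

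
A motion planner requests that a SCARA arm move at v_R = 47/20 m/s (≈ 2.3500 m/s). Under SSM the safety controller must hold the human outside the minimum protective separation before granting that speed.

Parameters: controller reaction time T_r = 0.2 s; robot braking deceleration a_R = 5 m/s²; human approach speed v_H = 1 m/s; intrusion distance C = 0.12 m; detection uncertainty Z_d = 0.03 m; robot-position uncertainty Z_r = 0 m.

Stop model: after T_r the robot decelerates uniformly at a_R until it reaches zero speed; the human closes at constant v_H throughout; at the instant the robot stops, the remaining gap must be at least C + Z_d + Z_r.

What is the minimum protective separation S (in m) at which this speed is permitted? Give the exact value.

braking lasts T_s = (47/20)/5 = 0.4700 s
reaction-phase robot travel = 2.3500·0.2000 = 0.4700 m
robot covers 2.3500·0.4700 − ½·5.0000·0.4700² = 0.5523 m while stopping
person approaches 1.0000·(0.2000+0.4700) = 0.6700 m
C+Z_d+Z_r = 0.1200+0.0300+0.0000 = 0.1500 m
S_min ≈ 0.4700+0.5523+0.6700+0.1500  ⇒  S_min = 7369/4000 m

S_min = 7369/4000 m = 1.8422 m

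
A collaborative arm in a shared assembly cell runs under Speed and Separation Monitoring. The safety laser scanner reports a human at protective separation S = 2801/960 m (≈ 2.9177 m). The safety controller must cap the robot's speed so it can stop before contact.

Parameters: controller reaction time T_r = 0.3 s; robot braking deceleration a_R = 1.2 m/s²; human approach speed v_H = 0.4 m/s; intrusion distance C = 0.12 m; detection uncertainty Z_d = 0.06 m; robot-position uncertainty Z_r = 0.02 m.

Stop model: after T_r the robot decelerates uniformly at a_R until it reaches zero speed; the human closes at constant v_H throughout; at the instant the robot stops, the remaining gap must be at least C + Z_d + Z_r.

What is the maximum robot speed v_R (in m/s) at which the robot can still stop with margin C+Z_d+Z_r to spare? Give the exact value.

collect terms ⇒ (5/12)·v_R² + (19/30)·v_R + (-12469/4800) = 0
  disc = (19/30)² − 4·(5/12)·(-12469/4800) = 7569/1600 ; √disc = 87/40
  v_R = (−(19/30) + 87/40) / (2·(5/12)) = 37/20 m/s
check:
T_s = v_R/a_R = (37/20)/(6/5) = 1.5417 s
reaction-phase robot travel = 1.8500·0.3000 = 0.5550 m
braking distance = 1.8500²/(2·1.2000) = 1.4260 m
human closes 0.4000·1.8417 = 0.7367 m
margins: 0.1200+0.0600+0.0200 = 0.2000 m
sum ≈ 0.5550+1.4260+0.7367+0.2000 ≈ 2.9177 m = S ✓

v_R_max = 37/20 m/s = 1.8500 m/s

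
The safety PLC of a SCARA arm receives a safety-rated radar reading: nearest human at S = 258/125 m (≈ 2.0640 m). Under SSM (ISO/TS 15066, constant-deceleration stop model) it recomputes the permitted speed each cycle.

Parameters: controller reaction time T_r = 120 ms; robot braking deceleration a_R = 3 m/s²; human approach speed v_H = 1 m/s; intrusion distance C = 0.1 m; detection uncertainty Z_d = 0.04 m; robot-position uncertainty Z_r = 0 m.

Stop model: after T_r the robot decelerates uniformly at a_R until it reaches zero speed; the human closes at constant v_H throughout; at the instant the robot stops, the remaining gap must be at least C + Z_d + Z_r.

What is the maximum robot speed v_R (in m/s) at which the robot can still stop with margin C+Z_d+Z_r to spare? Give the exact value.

v_R_max = 11/5 m/s = 2.2000 m/s

quadratic (1/6)·v² + (34/75)·v + (-451/250) = 0
  disc = (34/75)² − 4·(1/6)·(-451/250) = 7921/5625 ; √disc = 89/75
  v_R = (−(34/75) + 89/75) / (2·(1/6)) = 11/5 m/s
check:
braking lasts T_s = (11/5)/3 = 0.7333 s
reaction-phase robot travel = 2.2000·0.1200 = 0.2640 m
robot covers 2.2000·0.7333 − ½·3.0000·0.7333² = 0.8067 m while stopping
person approaches 1.0000·(0.1200+0.7333) = 0.8533 m
margins: 0.1000+0.0400+0.0000 = 0.1400 m
sum ≈ 0.2640+0.8067+0.8533+0.1400 ≈ 2.0640 m = S ✓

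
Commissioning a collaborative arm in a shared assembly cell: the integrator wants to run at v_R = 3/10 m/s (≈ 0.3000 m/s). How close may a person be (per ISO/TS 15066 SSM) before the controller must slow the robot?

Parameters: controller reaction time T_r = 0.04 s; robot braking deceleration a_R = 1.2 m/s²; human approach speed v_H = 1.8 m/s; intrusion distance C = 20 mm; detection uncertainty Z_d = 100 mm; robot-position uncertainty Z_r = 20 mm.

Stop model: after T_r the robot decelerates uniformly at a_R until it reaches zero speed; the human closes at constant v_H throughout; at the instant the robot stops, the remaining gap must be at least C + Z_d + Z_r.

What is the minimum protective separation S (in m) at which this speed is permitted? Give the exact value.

stop time T_s = (3/10)/(6/5) = 0.2500 s
reaction-phase robot travel = 0.3000·0.0400 = 0.0120 m
robot covers 0.3000·0.2500 − ½·1.2000·0.2500² = 0.0375 m while stopping
person approaches 1.8000·(0.0400+0.2500) = 0.5220 m
residual clearance needed = 0.0200+0.1000+0.0200 = 0.1400 m
S_min ≈ 0.0120+0.0375+0.5220+0.1400  ⇒  S_min = 1423/2000 m

S_min = 1423/2000 m = 0.7115 m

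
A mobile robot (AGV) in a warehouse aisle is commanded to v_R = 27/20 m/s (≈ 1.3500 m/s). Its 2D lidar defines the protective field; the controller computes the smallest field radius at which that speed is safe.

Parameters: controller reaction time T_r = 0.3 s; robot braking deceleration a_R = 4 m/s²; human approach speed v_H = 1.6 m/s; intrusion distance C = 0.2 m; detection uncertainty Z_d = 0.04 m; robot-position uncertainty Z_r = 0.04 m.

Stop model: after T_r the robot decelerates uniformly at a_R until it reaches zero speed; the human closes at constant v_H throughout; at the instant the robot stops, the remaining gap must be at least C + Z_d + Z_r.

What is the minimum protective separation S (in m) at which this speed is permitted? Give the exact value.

S_min = 1237/640 m = 1.9328 m

T_s = v_R/a_R = (27/20)/4 = 0.3375 s
robot covers v_R·T_r = 1.3500·0.3000 = 0.4050 m before braking
robot under decel: 1.3500²/(2·4.0000) = 0.2278 m
human over T_r+T_s: 1.6000·(0.3000+0.3375) = 1.0200 m
residual clearance needed = 0.2000+0.0400+0.0400 = 0.2800 m
S_min ≈ 0.4050+0.2278+1.0200+0.2800  ⇒  S_min = 1237/640 m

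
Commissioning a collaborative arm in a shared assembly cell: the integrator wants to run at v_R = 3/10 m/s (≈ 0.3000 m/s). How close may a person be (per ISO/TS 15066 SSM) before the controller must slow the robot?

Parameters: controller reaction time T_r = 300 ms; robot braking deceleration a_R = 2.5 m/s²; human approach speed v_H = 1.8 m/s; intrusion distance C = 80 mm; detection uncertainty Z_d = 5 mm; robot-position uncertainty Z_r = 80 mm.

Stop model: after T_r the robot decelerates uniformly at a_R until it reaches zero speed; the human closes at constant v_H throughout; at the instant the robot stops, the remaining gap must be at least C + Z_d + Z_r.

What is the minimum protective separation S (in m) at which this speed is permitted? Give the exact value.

S_min = 1029/1000 m = 1.0290 m

T_s = v_R/a_R = (3/10)/(5/2) = 0.1200 s
reaction-phase robot travel = 0.3000·0.3000 = 0.0900 m
robot under decel: 0.3000²/(2·2.5000) = 0.0180 m
human closes 1.8000·0.4200 = 0.7560 m
C+Z_d+Z_r = 0.0800+0.0050+0.0800 = 0.1650 m
S_min ≈ 0.0900+0.0180+0.7560+0.1650  ⇒  S_min = 1029/1000 m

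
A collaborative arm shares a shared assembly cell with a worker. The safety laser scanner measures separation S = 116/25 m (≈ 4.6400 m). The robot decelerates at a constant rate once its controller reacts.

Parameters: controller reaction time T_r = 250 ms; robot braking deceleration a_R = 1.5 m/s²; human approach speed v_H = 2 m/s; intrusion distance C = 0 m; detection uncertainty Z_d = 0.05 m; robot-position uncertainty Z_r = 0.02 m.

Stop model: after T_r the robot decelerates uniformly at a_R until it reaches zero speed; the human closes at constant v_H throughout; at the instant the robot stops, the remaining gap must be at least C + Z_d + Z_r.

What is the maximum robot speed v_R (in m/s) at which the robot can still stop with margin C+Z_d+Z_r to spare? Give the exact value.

v_R_max = 37/20 m/s = 1.8500 m/s

quadratic (1/3)·v² + (19/12)·v + (-407/100) = 0
  disc = (19/12)² − 4·(1/3)·(-407/100) = 28561/3600 ; √disc = 169/60
  v_R = (−(19/12) + 169/60) / (2·(1/3)) = 37/20 m/s
check:
stop time T_s = (37/20)/(3/2) = 1.2333 s
robot covers v_R·T_r = 1.8500·0.2500 = 0.4625 m before braking
robot covers 1.8500·1.2333 − ½·1.5000·1.2333² = 1.1408 m while stopping
person approaches 2.0000·(0.2500+1.2333) = 2.9667 m
margins: 0.0000+0.0500+0.0200 = 0.0700 m
sum ≈ 0.4625+1.1408+2.9667+0.0700 ≈ 4.6400 m = S ✓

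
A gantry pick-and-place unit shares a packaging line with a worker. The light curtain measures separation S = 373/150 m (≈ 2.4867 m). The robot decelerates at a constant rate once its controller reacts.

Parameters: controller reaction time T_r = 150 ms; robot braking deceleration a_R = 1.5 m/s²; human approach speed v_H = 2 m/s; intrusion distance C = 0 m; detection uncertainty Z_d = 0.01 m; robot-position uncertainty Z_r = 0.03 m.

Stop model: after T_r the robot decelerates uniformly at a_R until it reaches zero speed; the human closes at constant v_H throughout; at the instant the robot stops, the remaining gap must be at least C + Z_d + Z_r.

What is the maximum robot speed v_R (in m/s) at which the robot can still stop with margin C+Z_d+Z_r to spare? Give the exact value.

quadratic (1/3)·v² + (89/60)·v + (-161/75) = 0
  disc = (89/60)² − 4·(1/3)·(-161/75) = 81/16 ; √disc = 9/4
  v_R = (−(89/60) + 9/4) / (2·(1/3)) = 23/20 m/s
check:
stop time T_s = (23/20)/(3/2) = 0.7667 s
robot in T_r: 1.1500·0.1500 = 0.1725 m
braking distance = 1.1500²/(2·1.5000) = 0.4408 m
person approaches 2.0000·(0.1500+0.7667) = 1.8333 m
C+Z_d+Z_r = 0.0000+0.0100+0.0300 = 0.0400 m
sum ≈ 0.1725+0.4408+1.8333+0.0400 ≈ 2.4867 m = S ✓

v_R_max = 23/20 m/s = 1.1500 m/s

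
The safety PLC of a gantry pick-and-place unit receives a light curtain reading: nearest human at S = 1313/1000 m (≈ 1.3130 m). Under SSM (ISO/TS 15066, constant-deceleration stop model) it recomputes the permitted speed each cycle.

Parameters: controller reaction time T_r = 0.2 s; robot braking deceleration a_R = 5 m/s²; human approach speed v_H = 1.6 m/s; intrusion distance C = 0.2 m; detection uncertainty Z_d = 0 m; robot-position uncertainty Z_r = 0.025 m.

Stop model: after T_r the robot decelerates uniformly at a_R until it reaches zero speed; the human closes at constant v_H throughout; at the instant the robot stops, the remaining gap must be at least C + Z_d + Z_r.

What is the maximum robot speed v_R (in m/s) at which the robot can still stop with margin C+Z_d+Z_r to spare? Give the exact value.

quadratic (1/10)·v² + (13/25)·v + (-96/125) = 0
  disc = (13/25)² − 4·(1/10)·(-96/125) = 361/625 ; √disc = 19/25
  v_R = (−(13/25) + 19/25) / (2·(1/10)) = 6/5 m/s
check:
braking lasts T_s = (6/5)/5 = 0.2400 s
robot in T_r: 1.2000·0.2000 = 0.2400 m
robot covers 1.2000·0.2400 − ½·5.0000·0.2400² = 0.1440 m while stopping
human closes 1.6000·0.4400 = 0.7040 m
C+Z_d+Z_r = 0.2000+0.0000+0.0250 = 0.2250 m
sum ≈ 0.2400+0.1440+0.7040+0.2250 ≈ 1.3130 m = S ✓

v_R_max = 6/5 m/s = 1.2000 m/s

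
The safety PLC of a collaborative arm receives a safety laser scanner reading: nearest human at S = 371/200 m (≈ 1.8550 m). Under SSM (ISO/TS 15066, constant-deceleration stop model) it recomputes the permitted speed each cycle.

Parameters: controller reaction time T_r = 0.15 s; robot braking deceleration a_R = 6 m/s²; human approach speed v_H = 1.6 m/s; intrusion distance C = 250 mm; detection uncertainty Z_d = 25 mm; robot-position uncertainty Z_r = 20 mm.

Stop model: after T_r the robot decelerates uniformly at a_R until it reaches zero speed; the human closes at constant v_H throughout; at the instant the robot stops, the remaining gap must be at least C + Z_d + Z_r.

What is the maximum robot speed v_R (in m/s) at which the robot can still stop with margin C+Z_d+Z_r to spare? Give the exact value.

v_R_max = 11/5 m/s = 2.2000 m/s

quadratic (1/12)·v² + (5/12)·v + (-33/25) = 0
  disc = (5/12)² − 4·(1/12)·(-33/25) = 2209/3600 ; √disc = 47/60
  v_R = (−(5/12) + 47/60) / (2·(1/12)) = 11/5 m/s
check:
stop time T_s = (11/5)/6 = 0.3667 s
robot in T_r: 2.2000·0.1500 = 0.3300 m
robot covers 2.2000·0.3667 − ½·6.0000·0.3667² = 0.4033 m while stopping
person approaches 1.6000·(0.1500+0.3667) = 0.8267 m
margins: 0.2500+0.0250+0.0200 = 0.2950 m
sum ≈ 0.3300+0.4033+0.8267+0.2950 ≈ 1.8550 m = S ✓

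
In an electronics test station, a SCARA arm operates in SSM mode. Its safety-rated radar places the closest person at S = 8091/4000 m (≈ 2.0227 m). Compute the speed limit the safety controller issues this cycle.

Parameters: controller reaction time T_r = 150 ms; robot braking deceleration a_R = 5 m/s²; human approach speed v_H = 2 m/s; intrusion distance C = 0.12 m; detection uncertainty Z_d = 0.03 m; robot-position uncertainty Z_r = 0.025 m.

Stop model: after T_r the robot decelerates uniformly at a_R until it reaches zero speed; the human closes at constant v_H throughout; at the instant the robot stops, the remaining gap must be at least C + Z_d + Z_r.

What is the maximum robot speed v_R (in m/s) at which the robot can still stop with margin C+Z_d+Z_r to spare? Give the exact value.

at the boundary: (1/10)·v² + (11/20)·v + (-6191/4000) = 0
  disc = (11/20)² − 4·(1/10)·(-6191/4000) = 576/625 ; √disc = 24/25
  v_R = (−(11/20) + 24/25) / (2·(1/10)) = 41/20 m/s
check:
braking lasts T_s = (41/20)/5 = 0.4100 s
reaction-phase robot travel = 2.0500·0.1500 = 0.3075 m
robot covers 2.0500·0.4100 − ½·5.0000·0.4100² = 0.4203 m while stopping
human closes 2.0000·0.5600 = 1.1200 m
residual clearance needed = 0.1200+0.0300+0.0250 = 0.1750 m
sum ≈ 0.3075+0.4203+1.1200+0.1750 ≈ 2.0227 m = S ✓

v_R_max = 41/20 m/s = 2.0500 m/s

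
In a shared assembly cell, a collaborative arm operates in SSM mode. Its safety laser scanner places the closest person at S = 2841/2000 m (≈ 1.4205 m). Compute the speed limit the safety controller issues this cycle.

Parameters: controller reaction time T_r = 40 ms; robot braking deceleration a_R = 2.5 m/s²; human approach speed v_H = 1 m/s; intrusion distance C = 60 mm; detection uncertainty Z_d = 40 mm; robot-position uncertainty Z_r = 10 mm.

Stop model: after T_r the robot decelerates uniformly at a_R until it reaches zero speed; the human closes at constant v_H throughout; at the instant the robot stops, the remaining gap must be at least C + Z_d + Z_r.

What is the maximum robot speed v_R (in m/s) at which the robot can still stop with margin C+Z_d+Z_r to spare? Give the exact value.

v_R_max = 33/20 m/s = 1.6500 m/s

quadratic (1/5)·v² + (11/25)·v + (-2541/2000) = 0
  disc = (11/25)² − 4·(1/5)·(-2541/2000) = 121/100 ; √disc = 11/10
  v_R = (−(11/25) + 11/10) / (2·(1/5)) = 33/20 m/s
check:
stop time T_s = (33/20)/(5/2) = 0.6600 s
reaction-phase robot travel = 1.6500·0.0400 = 0.0660 m
robot covers 1.6500·0.6600 − ½·2.5000·0.6600² = 0.5445 m while stopping
human over T_r+T_s: 1.0000·(0.0400+0.6600) = 0.7000 m
C+Z_d+Z_r = 0.0600+0.0400+0.0100 = 0.1100 m
sum ≈ 0.0660+0.5445+0.7000+0.1100 ≈ 1.4205 m = S ✓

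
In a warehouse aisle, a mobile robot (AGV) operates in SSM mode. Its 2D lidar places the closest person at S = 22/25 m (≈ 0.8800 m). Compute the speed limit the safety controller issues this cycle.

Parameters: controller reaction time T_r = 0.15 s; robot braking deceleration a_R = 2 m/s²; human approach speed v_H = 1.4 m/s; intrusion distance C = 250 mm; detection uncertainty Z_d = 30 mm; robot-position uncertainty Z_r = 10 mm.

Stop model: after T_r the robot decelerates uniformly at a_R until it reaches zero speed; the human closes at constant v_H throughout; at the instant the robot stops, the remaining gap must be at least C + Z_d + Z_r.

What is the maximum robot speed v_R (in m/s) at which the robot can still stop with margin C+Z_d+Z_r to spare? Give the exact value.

v_R_max = 2/5 m/s = 0.4000 m/s

collect terms ⇒ (1/4)·v_R² + (17/20)·v_R + (-19/50) = 0
  disc = (17/20)² − 4·(1/4)·(-19/50) = 441/400 ; √disc = 21/20
  v_R = (−(17/20) + 21/20) / (2·(1/4)) = 2/5 m/s
check:
T_s = v_R/a_R = (2/5)/2 = 0.2000 s
robot covers v_R·T_r = 0.4000·0.1500 = 0.0600 m before braking
robot covers 0.4000·0.2000 − ½·2.0000·0.2000² = 0.0400 m while stopping
human over T_r+T_s: 1.4000·(0.1500+0.2000) = 0.4900 m
residual clearance needed = 0.2500+0.0300+0.0100 = 0.2900 m
sum ≈ 0.0600+0.0400+0.4900+0.2900 ≈ 0.8800 m = S ✓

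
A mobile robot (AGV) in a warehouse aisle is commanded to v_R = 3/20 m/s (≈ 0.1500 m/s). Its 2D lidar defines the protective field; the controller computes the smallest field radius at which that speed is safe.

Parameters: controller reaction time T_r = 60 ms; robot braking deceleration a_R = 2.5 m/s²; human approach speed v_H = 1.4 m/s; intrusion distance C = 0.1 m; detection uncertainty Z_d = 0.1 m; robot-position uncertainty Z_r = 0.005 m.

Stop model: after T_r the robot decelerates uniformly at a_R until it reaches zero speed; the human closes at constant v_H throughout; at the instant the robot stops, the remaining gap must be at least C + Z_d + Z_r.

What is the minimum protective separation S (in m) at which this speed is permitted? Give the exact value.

S_min = 773/2000 m = 0.3865 m

T_s = v_R/a_R = (3/20)/(5/2) = 0.0600 s
robot covers v_R·T_r = 0.1500·0.0600 = 0.0090 m before braking
robot under decel: 0.1500²/(2·2.5000) = 0.0045 m
human closes 1.4000·0.1200 = 0.1680 m
margins: 0.1000+0.1000+0.0050 = 0.2050 m
S_min ≈ 0.0090+0.0045+0.1680+0.2050  ⇒  S_min = 773/2000 m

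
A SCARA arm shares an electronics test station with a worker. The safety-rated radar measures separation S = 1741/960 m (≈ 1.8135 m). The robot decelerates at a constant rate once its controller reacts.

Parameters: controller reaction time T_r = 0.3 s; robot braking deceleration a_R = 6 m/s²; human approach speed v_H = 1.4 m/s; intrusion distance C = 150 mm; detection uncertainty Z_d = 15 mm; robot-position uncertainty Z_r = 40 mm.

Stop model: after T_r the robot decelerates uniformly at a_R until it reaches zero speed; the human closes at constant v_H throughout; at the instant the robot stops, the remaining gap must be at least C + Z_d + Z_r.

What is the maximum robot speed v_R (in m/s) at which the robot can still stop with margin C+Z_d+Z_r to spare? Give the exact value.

at the boundary: (1/12)·v² + (8/15)·v + (-1141/960) = 0
  disc = (8/15)² − 4·(1/12)·(-1141/960) = 1089/1600 ; √disc = 33/40
  v_R = (−(8/15) + 33/40) / (2·(1/12)) = 7/4 m/s
check:
braking lasts T_s = (7/4)/6 = 0.2917 s
reaction-phase robot travel = 1.7500·0.3000 = 0.5250 m
robot covers 1.7500·0.2917 − ½·6.0000·0.2917² = 0.2552 m while stopping
human closes 1.4000·0.5917 = 0.8283 m
C+Z_d+Z_r = 0.1500+0.0150+0.0400 = 0.2050 m
sum ≈ 0.5250+0.2552+0.8283+0.2050 ≈ 1.8135 m = S ✓

v_R_max = 7/4 m/s = 1.7500 m/s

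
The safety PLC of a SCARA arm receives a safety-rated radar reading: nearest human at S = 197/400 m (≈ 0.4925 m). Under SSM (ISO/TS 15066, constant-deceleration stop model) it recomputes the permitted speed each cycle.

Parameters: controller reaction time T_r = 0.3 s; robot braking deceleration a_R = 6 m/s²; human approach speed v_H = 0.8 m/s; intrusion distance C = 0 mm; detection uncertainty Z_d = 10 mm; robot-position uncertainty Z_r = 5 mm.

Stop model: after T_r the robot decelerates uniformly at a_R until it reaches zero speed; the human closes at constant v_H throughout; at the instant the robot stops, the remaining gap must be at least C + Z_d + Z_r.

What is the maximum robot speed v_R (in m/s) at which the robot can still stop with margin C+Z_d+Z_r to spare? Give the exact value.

collect terms ⇒ (1/12)·v_R² + (13/30)·v_R + (-19/80) = 0
  disc = (13/30)² − 4·(1/12)·(-19/80) = 961/3600 ; √disc = 31/60
  v_R = (−(13/30) + 31/60) / (2·(1/12)) = 1/2 m/s
check:
braking lasts T_s = (1/2)/6 = 0.0833 s
robot in T_r: 0.5000·0.3000 = 0.1500 m
robot covers 0.5000·0.0833 − ½·6.0000·0.0833² = 0.0208 m while stopping
human closes 0.8000·0.3833 = 0.3067 m
margins: 0.0000+0.0100+0.0050 = 0.0150 m
sum ≈ 0.1500+0.0208+0.3067+0.0150 ≈ 0.4925 m = S ✓

v_R_max = 1/2 m/s = 0.5000 m/s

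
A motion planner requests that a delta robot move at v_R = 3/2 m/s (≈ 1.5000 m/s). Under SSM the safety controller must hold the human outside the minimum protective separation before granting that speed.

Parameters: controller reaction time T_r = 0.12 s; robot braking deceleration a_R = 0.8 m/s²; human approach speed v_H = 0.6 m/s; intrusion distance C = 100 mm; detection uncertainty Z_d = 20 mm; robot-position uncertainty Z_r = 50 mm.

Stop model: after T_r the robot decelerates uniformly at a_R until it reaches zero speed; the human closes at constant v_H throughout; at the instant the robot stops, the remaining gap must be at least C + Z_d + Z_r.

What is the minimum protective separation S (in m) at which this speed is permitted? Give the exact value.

T_s = v_R/a_R = (3/2)/(4/5) = 1.8750 s
robot in T_r: 1.5000·0.1200 = 0.1800 m
robot covers 1.5000·1.8750 − ½·0.8000·1.8750² = 1.4062 m while stopping
human over T_r+T_s: 0.6000·(0.1200+1.8750) = 1.1970 m
C+Z_d+Z_r = 0.1000+0.0200+0.0500 = 0.1700 m
S_min ≈ 0.1800+1.4062+1.1970+0.1700  ⇒  S_min = 11813/4000 m

S_min = 11813/4000 m = 2.9533 m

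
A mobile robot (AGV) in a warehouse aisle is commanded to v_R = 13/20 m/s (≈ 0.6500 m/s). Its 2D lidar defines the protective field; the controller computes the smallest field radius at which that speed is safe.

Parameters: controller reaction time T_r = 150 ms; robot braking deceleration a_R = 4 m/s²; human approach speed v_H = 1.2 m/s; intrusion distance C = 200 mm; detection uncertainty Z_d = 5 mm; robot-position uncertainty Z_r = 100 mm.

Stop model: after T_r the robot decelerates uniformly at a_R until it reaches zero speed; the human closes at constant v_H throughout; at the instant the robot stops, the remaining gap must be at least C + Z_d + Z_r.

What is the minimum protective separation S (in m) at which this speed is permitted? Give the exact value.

S_min = 2657/3200 m = 0.8303 m

stop time T_s = (13/20)/4 = 0.1625 s
robot in T_r: 0.6500·0.1500 = 0.0975 m
robot under decel: 0.6500²/(2·4.0000) = 0.0528 m
human closes 1.2000·0.3125 = 0.3750 m
margins: 0.2000+0.0050+0.1000 = 0.3050 m
S_min ≈ 0.0975+0.0528+0.3750+0.3050  ⇒  S_min = 2657/3200 m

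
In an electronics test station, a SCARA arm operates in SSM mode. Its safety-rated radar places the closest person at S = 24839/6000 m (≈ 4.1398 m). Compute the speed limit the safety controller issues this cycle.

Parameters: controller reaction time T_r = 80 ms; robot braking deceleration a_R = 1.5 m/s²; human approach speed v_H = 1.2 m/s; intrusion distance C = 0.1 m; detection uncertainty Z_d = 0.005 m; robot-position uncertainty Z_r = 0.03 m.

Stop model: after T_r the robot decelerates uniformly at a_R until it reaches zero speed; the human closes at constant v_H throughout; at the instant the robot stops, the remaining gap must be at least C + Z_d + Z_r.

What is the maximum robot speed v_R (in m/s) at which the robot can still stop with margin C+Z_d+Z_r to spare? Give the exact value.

v_R_max = 47/20 m/s = 2.3500 m/s

collect terms ⇒ (1/3)·v_R² + (22/25)·v_R + (-23453/6000) = 0
  disc = (22/25)² − 4·(1/3)·(-23453/6000) = 134689/22500 ; √disc = 367/150
  v_R = (−(22/25) + 367/150) / (2·(1/3)) = 47/20 m/s
check:
stop time T_s = (47/20)/(3/2) = 1.5667 s
robot covers v_R·T_r = 2.3500·0.0800 = 0.1880 m before braking
robot covers 2.3500·1.5667 − ½·1.5000·1.5667² = 1.8408 m while stopping
human over T_r+T_s: 1.2000·(0.0800+1.5667) = 1.9760 m
margins: 0.1000+0.0050+0.0300 = 0.1350 m
sum ≈ 0.1880+1.8408+1.9760+0.1350 ≈ 4.1398 m = S ✓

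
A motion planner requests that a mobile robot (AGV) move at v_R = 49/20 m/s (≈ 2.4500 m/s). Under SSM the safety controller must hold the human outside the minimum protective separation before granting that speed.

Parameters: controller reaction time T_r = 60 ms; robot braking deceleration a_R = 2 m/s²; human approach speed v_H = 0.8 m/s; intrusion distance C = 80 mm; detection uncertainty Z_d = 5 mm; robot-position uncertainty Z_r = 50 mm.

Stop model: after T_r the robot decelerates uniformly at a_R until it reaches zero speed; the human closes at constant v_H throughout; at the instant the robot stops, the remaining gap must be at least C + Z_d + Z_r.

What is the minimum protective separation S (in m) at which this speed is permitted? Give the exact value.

braking lasts T_s = (49/20)/2 = 1.2250 s
robot in T_r: 2.4500·0.0600 = 0.1470 m
robot under decel: 2.4500²/(2·2.0000) = 1.5006 m
human closes 0.8000·1.2850 = 1.0280 m
C+Z_d+Z_r = 0.0800+0.0050+0.0500 = 0.1350 m
S_min ≈ 0.1470+1.5006+1.0280+0.1350  ⇒  S_min = 4497/1600 m

S_min = 4497/1600 m = 2.8106 m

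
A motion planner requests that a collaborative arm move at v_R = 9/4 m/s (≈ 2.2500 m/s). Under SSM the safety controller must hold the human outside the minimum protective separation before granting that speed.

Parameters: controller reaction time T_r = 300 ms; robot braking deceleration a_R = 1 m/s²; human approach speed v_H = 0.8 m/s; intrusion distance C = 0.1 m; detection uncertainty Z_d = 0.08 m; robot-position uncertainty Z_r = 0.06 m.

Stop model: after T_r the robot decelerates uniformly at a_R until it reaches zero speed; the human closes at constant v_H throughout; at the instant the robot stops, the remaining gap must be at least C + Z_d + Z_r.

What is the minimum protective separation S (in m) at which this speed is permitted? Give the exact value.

S_min = 4389/800 m = 5.4863 m

stop time T_s = (9/4)/1 = 2.2500 s
robot in T_r: 2.2500·0.3000 = 0.6750 m
robot under decel: 2.2500²/(2·1.0000) = 2.5312 m
human closes 0.8000·2.5500 = 2.0400 m
margins: 0.1000+0.0800+0.0600 = 0.2400 m
S_min ≈ 0.6750+2.5312+2.0400+0.2400  ⇒  S_min = 4389/800 m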